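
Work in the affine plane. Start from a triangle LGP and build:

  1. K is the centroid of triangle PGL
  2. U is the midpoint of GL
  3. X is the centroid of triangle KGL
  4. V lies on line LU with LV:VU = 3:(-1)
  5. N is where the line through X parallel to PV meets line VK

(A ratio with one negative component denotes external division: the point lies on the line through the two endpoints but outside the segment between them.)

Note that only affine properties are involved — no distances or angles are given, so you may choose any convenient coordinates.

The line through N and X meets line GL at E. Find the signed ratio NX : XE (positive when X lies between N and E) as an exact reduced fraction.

Set L = (0, 0), G = (1, 0), P = (0, 1); any affine frame gives the same invariant.
1. K is the centroid of triangle PGL ⇒ K = (1/3, 1/3)
2. U is the midpoint of GL ⇒ U = (1/2, 0)
3. X is the centroid of triangle KGL ⇒ X = (4/9, 1/9)
4. V lies on line LU with LV:VU = 3:(-1) ⇒ V = (3/4, 0)
5. N is where the line through X parallel to PV meets line VK ⇒ N = (7/36, 4/9)
line NX meets GL at E = (19/36, 0)
X = N + t·(E−N) with t = 3/4, so NX:XE = 3/4:1/4

NX:XE = 3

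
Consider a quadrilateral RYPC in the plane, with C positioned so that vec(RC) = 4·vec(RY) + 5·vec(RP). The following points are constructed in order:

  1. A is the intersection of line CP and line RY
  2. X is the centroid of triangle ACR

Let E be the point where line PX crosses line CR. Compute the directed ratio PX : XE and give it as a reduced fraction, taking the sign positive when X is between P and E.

PX:XE = 7/5

Work in coordinates with R = (0, 0), Y = (1, 0), P = (0, 1), C = (4, 5).
1. A is the intersection of line CP and line RY ⇒ A = (-1, 0)
2. X is the centroid of triangle ACR ⇒ X = (1, 5/3)
line PX meets CR at E = (12/7, 15/7)
X = P + t·(E−P) with t = 7/12, so PX:XE = 7/12:5/12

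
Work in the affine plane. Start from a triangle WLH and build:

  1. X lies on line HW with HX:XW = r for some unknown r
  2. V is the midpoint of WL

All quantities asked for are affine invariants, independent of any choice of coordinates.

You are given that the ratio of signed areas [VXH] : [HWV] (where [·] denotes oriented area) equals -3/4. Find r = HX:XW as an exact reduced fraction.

r = 3

Assign W = (0, 0), L = (1, 0), H = (0, 1) — the answer is frame-independent, so this choice is without loss of generality.
1. With HX:XW = r, write λ = r/(r+1) so X = H + λ·(W−H); X is affine-linear in λ
2. V is the midpoint of WL ⇒ V = (1/2, 0)
Every point depending on X is an affine combination of X and λ-independent points, so each such coordinate is linear in λ; the λ² term in each signed area is a multiple of (W−H)×(W−H) = 0, so 2·[VXH] and 2·[HWV] are each linear in λ. Evaluating at λ=0 and λ=1:
  2·[VXH] = -1/2·λ,   2·[HWV] = 1/2
So [VXH]:[HWV] = (-1/2·λ) / (1/2). Setting this equal to -3/4:
  -1/2·λ = -3/4·(1/2)  ⇒  λ = 3/4
Then r = λ/(1−λ) = (3/4)/(1/4) = 3. Check: with r = 3, X = (0, 1/4) and [VXH]:[HWV] = -3/4 as required.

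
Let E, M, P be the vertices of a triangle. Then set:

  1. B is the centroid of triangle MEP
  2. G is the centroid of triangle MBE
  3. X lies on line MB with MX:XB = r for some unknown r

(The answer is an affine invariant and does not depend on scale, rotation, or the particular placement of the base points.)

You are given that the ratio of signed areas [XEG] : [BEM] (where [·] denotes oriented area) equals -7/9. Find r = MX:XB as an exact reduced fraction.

Choose coordinates E = (0, 0), M = (1, 0), P = (0, 1).
1. B is the centroid of triangle MEP ⇒ B = (1/3, 1/3)
2. G is the centroid of triangle MBE ⇒ G = (4/9, 1/9)
3. With MX:XB = r, write λ = r/(r+1) so X = M + λ·(B−M); X is affine-linear in λ
Every point depending on X is an affine combination of X and λ-independent points, so each such coordinate is linear in λ; the λ² term in each signed area is a multiple of (B−M)×(B−M) = 0, so 2·[XEG] and 2·[BEM] are each linear in λ. Evaluating at λ=0 and λ=1:
  2·[XEG] = 2/9·λ − 1/9,   2·[BEM] = 1/3
So [XEG]:[BEM] = (2/9·λ − 1/9) / (1/3). Setting this equal to -7/9:
  2/9·λ − 1/9 = -7/9·(1/3)  ⇒  λ = -2/3
Then r = λ/(1−λ) = (-2/3)/(5/3) = -2/5. Check: with r = -2/5, X = (13/9, -2/9) and [XEG]:[BEM] = -7/9 as required.

r = -2/5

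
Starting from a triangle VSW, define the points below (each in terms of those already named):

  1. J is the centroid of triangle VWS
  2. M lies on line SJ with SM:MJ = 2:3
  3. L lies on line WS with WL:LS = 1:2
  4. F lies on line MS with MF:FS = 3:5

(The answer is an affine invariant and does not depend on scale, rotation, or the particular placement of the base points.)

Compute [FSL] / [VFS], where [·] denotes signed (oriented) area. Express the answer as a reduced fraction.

[FSL]:[VFS] = -2/3

Work in coordinates with V = (0, 0), S = (1, 0), W = (0, 1).
1. J is the centroid of triangle VWS ⇒ J = (1/3, 1/3)
2. M lies on line SJ with SM:MJ = 2:3 ⇒ M = (11/15, 2/15)
3. L lies on line WS with WL:LS = 1:2 ⇒ L = (1/3, 2/3)
4. F lies on line MS with MF:FS = 3:5 ⇒ F = (5/6, 1/12)
2·[FSL] = 1/18, 2·[VFS] = -1/12
[FSL]:[VFS] = 1/18:-1/12 = -2/3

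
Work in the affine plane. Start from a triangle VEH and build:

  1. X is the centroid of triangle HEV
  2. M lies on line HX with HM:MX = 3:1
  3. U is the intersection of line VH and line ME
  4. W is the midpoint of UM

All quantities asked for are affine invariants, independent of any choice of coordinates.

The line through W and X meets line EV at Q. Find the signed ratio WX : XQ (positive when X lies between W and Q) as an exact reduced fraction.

WX:XQ = 3/4

Choose coordinates V = (0, 0), E = (1, 0), H = (0, 1).
1. X is the centroid of triangle HEV ⇒ X = (1/3, 1/3)
2. M lies on line HX with HM:MX = 3:1 ⇒ M = (1/4, 1/2)
3. U is the intersection of line VH and line ME ⇒ U = (0, 2/3)
4. W is the midpoint of UM ⇒ W = (1/8, 7/12)
line WX meets EV at Q = (11/18, 0)
X = W + t·(Q−W) with t = 3/7, so WX:XQ = 3/7:4/7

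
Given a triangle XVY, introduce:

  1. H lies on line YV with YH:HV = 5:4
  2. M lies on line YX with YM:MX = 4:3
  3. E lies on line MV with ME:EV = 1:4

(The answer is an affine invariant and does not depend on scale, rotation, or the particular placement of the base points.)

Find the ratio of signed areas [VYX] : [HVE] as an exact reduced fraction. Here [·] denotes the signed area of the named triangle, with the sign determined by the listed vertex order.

Choose coordinates X = (0, 0), V = (1, 0), Y = (0, 1).
1. H lies on line YV with YH:HV = 5:4 ⇒ H = (5/9, 4/9)
2. M lies on line YX with YM:MX = 4:3 ⇒ M = (0, 3/7)
3. E lies on line MV with ME:EV = 1:4 ⇒ E = (1/5, 12/35)
2·[VYX] = 1, 2·[HVE] = -64/315
[VYX]:[HVE] = 1:-64/315 = -315/64

[VYX]:[HVE] = -315/64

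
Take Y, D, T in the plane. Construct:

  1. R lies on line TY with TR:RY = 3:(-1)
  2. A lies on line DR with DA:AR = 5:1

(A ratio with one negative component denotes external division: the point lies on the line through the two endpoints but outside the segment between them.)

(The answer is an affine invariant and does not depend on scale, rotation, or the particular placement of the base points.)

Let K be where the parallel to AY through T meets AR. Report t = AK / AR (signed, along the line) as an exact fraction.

t = -2

Assign Y = (0, 0), D = (1, 0), T = (0, 1) — the answer is frame-independent, so this choice is without loss of generality.
1. R lies on line TY with TR:RY = 3:(-1) ⇒ R = (0, -1/2)
2. A lies on line DR with DA:AR = 5:1 ⇒ A = (1/6, -5/12)
through T parallel to AY: direction (-1/6, 5/12); meets AR at K = (1/2, -1/4)
K = A + t·(R−A) with t = -2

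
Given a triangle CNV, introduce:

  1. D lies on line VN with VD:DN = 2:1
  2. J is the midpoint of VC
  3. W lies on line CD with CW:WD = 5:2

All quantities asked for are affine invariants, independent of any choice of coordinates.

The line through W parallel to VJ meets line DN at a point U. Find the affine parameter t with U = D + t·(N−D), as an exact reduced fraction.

t = -4/7

Choose coordinates C = (0, 0), N = (1, 0), V = (0, 1).
1. D lies on line VN with VD:DN = 2:1 ⇒ D = (2/3, 1/3)
2. J is the midpoint of VC ⇒ J = (0, 1/2)
3. W lies on line CD with CW:WD = 5:2 ⇒ W = (10/21, 5/21)
through W parallel to VJ: direction (0, -1/2); meets DN at U = (10/21, 11/21)
U = D + t·(N−D) with t = -4/7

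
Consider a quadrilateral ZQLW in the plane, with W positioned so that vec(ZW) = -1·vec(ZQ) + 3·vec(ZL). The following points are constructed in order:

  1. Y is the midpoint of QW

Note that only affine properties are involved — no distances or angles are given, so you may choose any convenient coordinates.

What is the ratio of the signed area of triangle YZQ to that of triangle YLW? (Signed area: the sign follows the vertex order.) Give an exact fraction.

Choose coordinates Z = (0, 0), Q = (1, 0), L = (0, 1), W = (-1, 3).
1. Y is the midpoint of QW ⇒ Y = (0, 3/2)
2·[YZQ] = 3/2, 2·[YLW] = -1/2
[YZQ]:[YLW] = 3/2:-1/2 = -3

[YZQ]:[YLW] = -3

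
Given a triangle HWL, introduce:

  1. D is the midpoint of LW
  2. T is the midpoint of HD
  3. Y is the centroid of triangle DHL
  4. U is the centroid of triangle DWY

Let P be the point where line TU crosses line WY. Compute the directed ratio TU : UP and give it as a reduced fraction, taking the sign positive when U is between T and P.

Set H = (0, 0), W = (1, 0), L = (0, 1); any affine frame gives the same invariant.
1. D is the midpoint of LW ⇒ D = (1/2, 1/2)
2. T is the midpoint of HD ⇒ T = (1/4, 1/4)
3. Y is the centroid of triangle DHL ⇒ Y = (1/6, 1/2)
4. U is the centroid of triangle DWY ⇒ U = (5/9, 1/3)
line TU meets WY at P = (23/48, 5/16)
U = T + t·(P−T) with t = 4/3, so TU:UP = 4/3:-1/3

TU:UP = -4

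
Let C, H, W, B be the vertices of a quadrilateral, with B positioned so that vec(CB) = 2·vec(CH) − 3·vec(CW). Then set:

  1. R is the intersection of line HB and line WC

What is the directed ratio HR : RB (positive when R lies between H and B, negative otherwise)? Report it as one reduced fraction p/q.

HR:RB = -1/2

Work in coordinates with C = (0, 0), H = (1, 0), W = (0, 1), B = (2, -3).
1. R is the intersection of line HB and line WC ⇒ R = (0, 3)
R = H + t·(B−H) with t = -1, so HR:RB = t:(1−t) = -1:2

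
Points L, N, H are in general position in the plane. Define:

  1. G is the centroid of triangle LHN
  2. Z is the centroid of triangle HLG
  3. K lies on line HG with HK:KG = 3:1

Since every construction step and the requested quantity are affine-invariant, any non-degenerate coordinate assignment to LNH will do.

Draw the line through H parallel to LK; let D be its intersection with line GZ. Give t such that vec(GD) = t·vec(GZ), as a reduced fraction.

t = 12/5

Choose coordinates L = (0, 0), N = (1, 0), H = (0, 1).
1. G is the centroid of triangle LHN ⇒ G = (1/3, 1/3)
2. Z is the centroid of triangle HLG ⇒ Z = (1/9, 4/9)
3. K lies on line HG with HK:KG = 3:1 ⇒ K = (1/4, 1/2)
through H parallel to LK: direction (1/4, 1/2); meets GZ at D = (-1/5, 3/5)
D = G + t·(Z−G) with t = 12/5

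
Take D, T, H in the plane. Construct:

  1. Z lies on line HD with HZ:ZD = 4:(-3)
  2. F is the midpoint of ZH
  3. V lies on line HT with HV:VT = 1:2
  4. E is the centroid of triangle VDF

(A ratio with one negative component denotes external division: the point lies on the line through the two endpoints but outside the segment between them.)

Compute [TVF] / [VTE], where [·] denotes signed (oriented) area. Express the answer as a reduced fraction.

[TVF]:[VTE] = -2

Assign D = (0, 0), T = (1, 0), H = (0, 1) — the answer is frame-independent, so this choice is without loss of generality.
1. Z lies on line HD with HZ:ZD = 4:(-3) ⇒ Z = (0, -3)
2. F is the midpoint of ZH ⇒ F = (0, -1)
3. V lies on line HT with HV:VT = 1:2 ⇒ V = (1/3, 2/3)
4. E is the centroid of triangle VDF ⇒ E = (1/9, -1/9)
2·[TVF] = 4/3, 2·[VTE] = -2/3
[TVF]:[VTE] = 4/3:-2/3 = -2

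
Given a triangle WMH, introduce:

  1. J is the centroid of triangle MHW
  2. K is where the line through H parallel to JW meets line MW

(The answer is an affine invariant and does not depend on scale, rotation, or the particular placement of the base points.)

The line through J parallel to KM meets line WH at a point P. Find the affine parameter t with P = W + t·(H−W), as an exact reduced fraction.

t = 1/3

Set W = (0, 0), M = (1, 0), H = (0, 1); any affine frame gives the same invariant.
1. J is the centroid of triangle MHW ⇒ J = (1/3, 1/3)
2. K is where the line through H parallel to JW meets line MW ⇒ K = (-1, 0)
through J parallel to KM: direction (2, 0); meets WH at P = (0, 1/3)
P = W + t·(H−W) with t = 1/3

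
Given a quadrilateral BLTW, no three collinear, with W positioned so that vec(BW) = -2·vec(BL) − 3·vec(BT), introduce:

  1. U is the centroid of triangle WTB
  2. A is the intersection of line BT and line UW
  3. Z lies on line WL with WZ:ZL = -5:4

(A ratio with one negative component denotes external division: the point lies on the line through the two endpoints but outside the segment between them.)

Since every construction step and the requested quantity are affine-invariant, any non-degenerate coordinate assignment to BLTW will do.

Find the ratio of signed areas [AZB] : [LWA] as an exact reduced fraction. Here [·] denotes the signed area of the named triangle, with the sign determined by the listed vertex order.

[AZB]:[LWA] = 13/9

Assign B = (0, 0), L = (1, 0), T = (0, 1), W = (-2, -3) — the answer is frame-independent, so this choice is without loss of generality.
1. U is the centroid of triangle WTB ⇒ U = (-2/3, -2/3)
2. A is the intersection of line BT and line UW ⇒ A = (0, 1/2)
3. Z lies on line WL with WZ:ZL = -5:4 ⇒ Z = (13, 12)
2·[AZB] = -13/2, 2·[LWA] = -9/2
[AZB]:[LWA] = -13/2:-9/2 = 13/9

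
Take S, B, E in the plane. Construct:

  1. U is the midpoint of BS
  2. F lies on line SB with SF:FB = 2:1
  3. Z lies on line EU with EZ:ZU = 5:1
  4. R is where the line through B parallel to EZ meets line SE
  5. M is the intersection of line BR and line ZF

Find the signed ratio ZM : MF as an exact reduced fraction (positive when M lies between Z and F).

ZM:MF = -3/2

Set S = (0, 0), B = (1, 0), E = (0, 1); any affine frame gives the same invariant.
1. U is the midpoint of BS ⇒ U = (1/2, 0)
2. F lies on line SB with SF:FB = 2:1 ⇒ F = (2/3, 0)
3. Z lies on line EU with EZ:ZU = 5:1 ⇒ Z = (5/12, 1/6)
4. R is where the line through B parallel to EZ meets line SE ⇒ R = (0, 2)
5. M is the intersection of line BR and line ZF ⇒ M = (7/6, -1/3)
M = Z + t·(F−Z) with t = 3, so ZM:MF = t:(1−t) = 3:-2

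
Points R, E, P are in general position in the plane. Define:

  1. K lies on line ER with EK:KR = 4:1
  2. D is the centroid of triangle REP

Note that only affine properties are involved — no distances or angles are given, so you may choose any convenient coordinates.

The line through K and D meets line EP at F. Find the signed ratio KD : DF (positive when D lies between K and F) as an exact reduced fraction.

KD:DF = 7/5

Set R = (0, 0), E = (1, 0), P = (0, 1); any affine frame gives the same invariant.
1. K lies on line ER with EK:KR = 4:1 ⇒ K = (1/5, 0)
2. D is the centroid of triangle REP ⇒ D = (1/3, 1/3)
line KD meets EP at F = (3/7, 4/7)
D = K + t·(F−K) with t = 7/12, so KD:DF = 7/12:5/12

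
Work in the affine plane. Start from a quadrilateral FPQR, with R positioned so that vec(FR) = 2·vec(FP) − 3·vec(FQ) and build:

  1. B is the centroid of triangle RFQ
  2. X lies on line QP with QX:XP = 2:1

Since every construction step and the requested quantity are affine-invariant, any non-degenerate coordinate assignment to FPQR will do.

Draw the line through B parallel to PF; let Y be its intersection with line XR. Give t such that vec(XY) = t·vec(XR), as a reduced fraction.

Choose coordinates F = (0, 0), P = (1, 0), Q = (0, 1), R = (2, -3).
1. B is the centroid of triangle RFQ ⇒ B = (2/3, -2/3)
2. X lies on line QP with QX:XP = 2:1 ⇒ X = (2/3, 1/3)
through B parallel to PF: direction (-1, 0); meets XR at Y = (16/15, -2/3)
Y = X + t·(R−X) with t = 3/10

t = 3/10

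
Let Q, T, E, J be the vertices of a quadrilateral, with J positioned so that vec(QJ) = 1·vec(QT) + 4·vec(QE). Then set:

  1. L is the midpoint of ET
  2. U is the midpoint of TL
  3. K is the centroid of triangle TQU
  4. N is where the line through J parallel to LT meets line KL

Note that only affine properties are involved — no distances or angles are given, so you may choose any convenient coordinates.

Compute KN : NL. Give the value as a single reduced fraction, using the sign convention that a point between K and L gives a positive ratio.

Assign Q = (0, 0), T = (1, 0), E = (0, 1), J = (1, 4) — the answer is frame-independent, so this choice is without loss of generality.
1. L is the midpoint of ET ⇒ L = (1/2, 1/2)
2. U is the midpoint of TL ⇒ U = (3/4, 1/4)
3. K is the centroid of triangle TQU ⇒ K = (7/12, 1/12)
4. N is where the line through J parallel to LT meets line KL ⇒ N = (-1/2, 11/2)
N = K + t·(L−K) with t = 13, so KN:NL = t:(1−t) = 13:-12

KN:NL = -13/12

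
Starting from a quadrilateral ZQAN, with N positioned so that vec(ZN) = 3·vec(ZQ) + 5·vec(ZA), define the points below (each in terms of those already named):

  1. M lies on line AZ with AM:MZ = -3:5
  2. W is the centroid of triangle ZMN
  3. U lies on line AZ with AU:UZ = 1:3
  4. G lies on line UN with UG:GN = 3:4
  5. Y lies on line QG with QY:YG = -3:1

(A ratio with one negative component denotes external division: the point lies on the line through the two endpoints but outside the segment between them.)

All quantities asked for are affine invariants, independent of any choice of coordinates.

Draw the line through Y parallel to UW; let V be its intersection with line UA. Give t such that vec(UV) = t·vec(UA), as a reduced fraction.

Assign Z = (0, 0), Q = (1, 0), A = (0, 1), N = (3, 5) — the answer is frame-independent, so this choice is without loss of generality.
1. M lies on line AZ with AM:MZ = -3:5 ⇒ M = (0, 5/2)
2. W is the centroid of triangle ZMN ⇒ W = (1, 5/2)
3. U lies on line AZ with AU:UZ = 1:3 ⇒ U = (0, 3/4)
4. G lies on line UN with UG:GN = 3:4 ⇒ G = (9/7, 18/7)
5. Y lies on line QG with QY:YG = -3:1 ⇒ Y = (10/7, 27/7)
through Y parallel to UW: direction (1, 7/4); meets UA at V = (0, 19/14)
V = U + t·(A−U) with t = 17/7

t = 17/7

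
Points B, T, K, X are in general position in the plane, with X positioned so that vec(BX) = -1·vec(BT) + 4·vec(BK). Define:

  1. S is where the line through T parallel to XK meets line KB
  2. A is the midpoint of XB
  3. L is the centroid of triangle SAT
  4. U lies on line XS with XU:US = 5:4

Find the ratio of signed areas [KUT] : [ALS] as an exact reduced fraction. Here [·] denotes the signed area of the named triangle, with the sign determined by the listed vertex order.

[KUT]:[ALS] = -12/5

Choose coordinates B = (0, 0), T = (1, 0), K = (0, 1), X = (-1, 4).
1. S is where the line through T parallel to XK meets line KB ⇒ S = (0, 3)
2. A is the midpoint of XB ⇒ A = (-1/2, 2)
3. L is the centroid of triangle SAT ⇒ L = (1/6, 5/3)
4. U lies on line XS with XU:US = 5:4 ⇒ U = (-4/9, 31/9)
2·[KUT] = -2, 2·[ALS] = 5/6
[KUT]:[ALS] = -2:5/6 = -12/5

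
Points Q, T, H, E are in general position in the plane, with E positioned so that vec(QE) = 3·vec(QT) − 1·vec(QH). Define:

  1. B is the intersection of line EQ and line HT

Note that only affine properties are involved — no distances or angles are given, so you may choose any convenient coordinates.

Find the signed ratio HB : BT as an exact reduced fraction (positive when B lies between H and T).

HB:BT = -3

Set Q = (0, 0), T = (1, 0), H = (0, 1), E = (3, -1); any affine frame gives the same invariant.
1. B is the intersection of line EQ and line HT ⇒ B = (3/2, -1/2)
B = H + t·(T−H) with t = 3/2, so HB:BT = t:(1−t) = 3/2:-1/2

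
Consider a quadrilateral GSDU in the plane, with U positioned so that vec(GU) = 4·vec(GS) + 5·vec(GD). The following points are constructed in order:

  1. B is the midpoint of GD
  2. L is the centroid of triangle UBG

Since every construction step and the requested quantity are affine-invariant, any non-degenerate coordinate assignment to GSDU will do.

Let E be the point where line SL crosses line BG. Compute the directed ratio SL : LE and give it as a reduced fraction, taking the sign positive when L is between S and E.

SL:LE = -1/4

Set G = (0, 0), S = (1, 0), D = (0, 1), U = (4, 5); any affine frame gives the same invariant.
1. B is the midpoint of GD ⇒ B = (0, 1/2)
2. L is the centroid of triangle UBG ⇒ L = (4/3, 11/6)
line SL meets BG at E = (0, -11/2)
L = S + t·(E−S) with t = -1/3, so SL:LE = -1/3:4/3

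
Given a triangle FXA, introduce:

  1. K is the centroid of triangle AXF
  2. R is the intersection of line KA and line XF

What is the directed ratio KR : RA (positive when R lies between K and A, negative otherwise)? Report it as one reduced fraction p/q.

KR:RA = -1/3

Work in coordinates with F = (0, 0), X = (1, 0), A = (0, 1).
1. K is the centroid of triangle AXF ⇒ K = (1/3, 1/3)
2. R is the intersection of line KA and line XF ⇒ R = (1/2, 0)
R = K + t·(A−K) with t = -1/2, so KR:RA = t:(1−t) = -1/2:3/2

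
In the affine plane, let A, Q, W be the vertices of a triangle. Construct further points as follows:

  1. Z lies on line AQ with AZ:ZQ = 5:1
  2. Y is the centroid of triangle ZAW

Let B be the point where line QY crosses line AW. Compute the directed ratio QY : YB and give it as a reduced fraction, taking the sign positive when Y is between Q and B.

Work in coordinates with A = (0, 0), Q = (1, 0), W = (0, 1).
1. Z lies on line AQ with AZ:ZQ = 5:1 ⇒ Z = (5/6, 0)
2. Y is the centroid of triangle ZAW ⇒ Y = (5/18, 1/3)
line QY meets AW at B = (0, 6/13)
Y = Q + t·(B−Q) with t = 13/18, so QY:YB = 13/18:5/18

QY:YB = 13/5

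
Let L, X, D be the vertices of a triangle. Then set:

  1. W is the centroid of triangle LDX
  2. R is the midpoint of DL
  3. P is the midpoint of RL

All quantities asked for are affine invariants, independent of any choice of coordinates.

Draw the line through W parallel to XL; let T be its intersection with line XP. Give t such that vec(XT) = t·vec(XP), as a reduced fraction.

t = 4/3

Assign L = (0, 0), X = (1, 0), D = (0, 1) — the answer is frame-independent, so this choice is without loss of generality.
1. W is the centroid of triangle LDX ⇒ W = (1/3, 1/3)
2. R is the midpoint of DL ⇒ R = (0, 1/2)
3. P is the midpoint of RL ⇒ P = (0, 1/4)
through W parallel to XL: direction (-1, 0); meets XP at T = (-1/3, 1/3)
T = X + t·(P−X) with t = 4/3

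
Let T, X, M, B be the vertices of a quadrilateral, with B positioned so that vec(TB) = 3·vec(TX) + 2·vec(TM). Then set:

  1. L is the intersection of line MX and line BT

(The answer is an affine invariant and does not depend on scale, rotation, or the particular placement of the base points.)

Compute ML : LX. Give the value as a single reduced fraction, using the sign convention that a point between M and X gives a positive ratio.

ML:LX = 3/2

Set T = (0, 0), X = (1, 0), M = (0, 1), B = (3, 2); any affine frame gives the same invariant.
1. L is the intersection of line MX and line BT ⇒ L = (3/5, 2/5)
L = M + t·(X−M) with t = 3/5, so ML:LX = t:(1−t) = 3/5:2/5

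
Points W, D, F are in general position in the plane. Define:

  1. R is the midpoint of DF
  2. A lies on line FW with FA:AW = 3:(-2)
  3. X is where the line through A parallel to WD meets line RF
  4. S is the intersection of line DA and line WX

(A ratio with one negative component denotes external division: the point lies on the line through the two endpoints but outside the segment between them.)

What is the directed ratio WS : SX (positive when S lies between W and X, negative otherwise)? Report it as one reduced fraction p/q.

WS:SX = 1/3

Assign W = (0, 0), D = (1, 0), F = (0, 1) — the answer is frame-independent, so this choice is without loss of generality.
1. R is the midpoint of DF ⇒ R = (1/2, 1/2)
2. A lies on line FW with FA:AW = 3:(-2) ⇒ A = (0, -2)
3. X is where the line through A parallel to WD meets line RF ⇒ X = (3, -2)
4. S is the intersection of line DA and line WX ⇒ S = (3/4, -1/2)
S = W + t·(X−W) with t = 1/4, so WS:SX = t:(1−t) = 1/4:3/4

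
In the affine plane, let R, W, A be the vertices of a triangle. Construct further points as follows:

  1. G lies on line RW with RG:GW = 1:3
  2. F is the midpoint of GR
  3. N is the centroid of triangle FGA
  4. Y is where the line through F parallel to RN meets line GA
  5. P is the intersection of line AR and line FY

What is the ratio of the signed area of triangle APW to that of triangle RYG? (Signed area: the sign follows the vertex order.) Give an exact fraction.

[APW]:[RYG] = -80/3

Set R = (0, 0), W = (1, 0), A = (0, 1); any affine frame gives the same invariant.
1. G lies on line RW with RG:GW = 1:3 ⇒ G = (1/4, 0)
2. F is the midpoint of GR ⇒ F = (1/8, 0)
3. N is the centroid of triangle FGA ⇒ N = (1/8, 1/3)
4. Y is where the line through F parallel to RN meets line GA ⇒ Y = (1/5, 1/5)
5. P is the intersection of line AR and line FY ⇒ P = (0, -1/3)
2·[APW] = 4/3, 2·[RYG] = -1/20
[APW]:[RYG] = 4/3:-1/20 = -80/3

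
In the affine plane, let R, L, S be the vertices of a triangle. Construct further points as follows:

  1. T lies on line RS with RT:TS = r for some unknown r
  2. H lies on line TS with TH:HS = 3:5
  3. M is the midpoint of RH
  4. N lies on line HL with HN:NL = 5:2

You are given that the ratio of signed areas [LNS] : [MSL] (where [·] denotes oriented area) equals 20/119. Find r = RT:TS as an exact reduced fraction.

r = 1/2

Assign R = (0, 0), L = (1, 0), S = (0, 1) — the answer is frame-independent, so this choice is without loss of generality.
1. With RT:TS = r, write λ = r/(r+1) so T = R + λ·(S−R); T is affine-linear in λ
2. H lies on line TS with TH:HS = 3:5 ⇒ H is an affine combination of earlier points and hence also affine-linear in λ
3. M is the midpoint of RH ⇒ M is an affine combination of earlier points and hence also affine-linear in λ
4. N lies on line HL with HN:NL = 5:2 ⇒ N is an affine combination of earlier points and hence also affine-linear in λ
Every point depending on T is an affine combination of T and λ-independent points, so each such coordinate is linear in λ; the λ² term in each signed area is a multiple of (S−R)×(S−R) = 0, so 2·[LNS] and 2·[MSL] are each linear in λ. Evaluating at λ=0 and λ=1:
  2·[LNS] = 5/28·λ − 5/28,   2·[MSL] = 5/16·λ − 13/16
So [LNS]:[MSL] = (5/28·λ − 5/28) / (5/16·λ − 13/16). Setting this equal to 20/119:
  5/28·λ − 5/28 = 20/119·(5/16·λ − 13/16)  ⇒  λ = 1/3
Then r = λ/(1−λ) = (1/3)/(2/3) = 1/2. Check: with r = 1/2, T = (0, 1/3) and [LNS]:[MSL] = 20/119 as required.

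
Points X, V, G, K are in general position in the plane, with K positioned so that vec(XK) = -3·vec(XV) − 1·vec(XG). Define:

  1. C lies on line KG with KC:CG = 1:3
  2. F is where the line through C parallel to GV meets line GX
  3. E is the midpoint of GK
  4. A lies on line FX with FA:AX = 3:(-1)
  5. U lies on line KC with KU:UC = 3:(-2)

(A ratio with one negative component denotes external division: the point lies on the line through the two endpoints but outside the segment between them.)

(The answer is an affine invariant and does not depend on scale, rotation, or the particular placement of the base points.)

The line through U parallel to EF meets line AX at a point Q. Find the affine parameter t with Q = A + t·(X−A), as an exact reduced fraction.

Work in coordinates with X = (0, 0), V = (1, 0), G = (0, 1), K = (-3, -1).
1. C lies on line KG with KC:CG = 1:3 ⇒ C = (-9/4, -1/2)
2. F is where the line through C parallel to GV meets line GX ⇒ F = (0, -11/4)
3. E is the midpoint of GK ⇒ E = (-3/2, 0)
4. A lies on line FX with FA:AX = 3:(-1) ⇒ A = (0, 11/8)
5. U lies on line KC with KU:UC = 3:(-2) ⇒ U = (-3/4, 1/2)
through U parallel to EF: direction (3/2, -11/4); meets AX at Q = (0, -7/8)
Q = A + t·(X−A) with t = 18/11

t = 18/11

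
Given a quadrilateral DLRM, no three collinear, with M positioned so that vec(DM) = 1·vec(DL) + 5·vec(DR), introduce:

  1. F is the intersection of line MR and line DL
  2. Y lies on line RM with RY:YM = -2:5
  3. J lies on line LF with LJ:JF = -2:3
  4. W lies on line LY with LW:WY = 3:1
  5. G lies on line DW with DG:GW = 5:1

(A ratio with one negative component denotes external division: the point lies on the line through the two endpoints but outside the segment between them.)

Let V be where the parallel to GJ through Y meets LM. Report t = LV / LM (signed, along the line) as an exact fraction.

t = -64/267

Assign D = (0, 0), L = (1, 0), R = (0, 1), M = (1, 5) — the answer is frame-independent, so this choice is without loss of generality.
1. F is the intersection of line MR and line DL ⇒ F = (-1/4, 0)
2. Y lies on line RM with RY:YM = -2:5 ⇒ Y = (-2/3, -5/3)
3. J lies on line LF with LJ:JF = -2:3 ⇒ J = (7/2, 0)
4. W lies on line LY with LW:WY = 3:1 ⇒ W = (-1/4, -5/4)
5. G lies on line DW with DG:GW = 5:1 ⇒ G = (-5/24, -25/24)
through Y parallel to GJ: direction (89/24, 25/24); meets LM at V = (1, -320/267)
V = L + t·(M−L) with t = -64/267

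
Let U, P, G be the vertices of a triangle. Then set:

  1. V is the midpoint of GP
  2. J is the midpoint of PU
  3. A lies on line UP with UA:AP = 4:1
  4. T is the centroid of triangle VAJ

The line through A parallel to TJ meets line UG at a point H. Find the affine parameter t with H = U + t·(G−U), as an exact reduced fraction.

Work in coordinates with U = (0, 0), P = (1, 0), G = (0, 1).
1. V is the midpoint of GP ⇒ V = (1/2, 1/2)
2. J is the midpoint of PU ⇒ J = (1/2, 0)
3. A lies on line UP with UA:AP = 4:1 ⇒ A = (4/5, 0)
4. T is the centroid of triangle VAJ ⇒ T = (3/5, 1/6)
through A parallel to TJ: direction (-1/10, -1/6); meets UG at H = (0, -4/3)
H = U + t·(G−U) with t = -4/3

t = -4/3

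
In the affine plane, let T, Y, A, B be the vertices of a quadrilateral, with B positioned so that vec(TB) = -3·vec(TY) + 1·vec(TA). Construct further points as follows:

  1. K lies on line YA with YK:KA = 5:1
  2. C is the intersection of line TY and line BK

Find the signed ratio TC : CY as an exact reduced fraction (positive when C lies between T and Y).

TC:CY = -16/15

Choose coordinates T = (0, 0), Y = (1, 0), A = (0, 1), B = (-3, 1).
1. K lies on line YA with YK:KA = 5:1 ⇒ K = (1/6, 5/6)
2. C is the intersection of line TY and line BK ⇒ C = (16, 0)
C = T + t·(Y−T) with t = 16, so TC:CY = t:(1−t) = 16:-15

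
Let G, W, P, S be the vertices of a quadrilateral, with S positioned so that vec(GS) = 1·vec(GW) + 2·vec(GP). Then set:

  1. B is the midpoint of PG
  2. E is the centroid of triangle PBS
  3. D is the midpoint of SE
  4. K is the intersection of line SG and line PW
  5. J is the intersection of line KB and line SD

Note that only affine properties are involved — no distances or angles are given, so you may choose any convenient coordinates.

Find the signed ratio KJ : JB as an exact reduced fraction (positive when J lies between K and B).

Work in coordinates with G = (0, 0), W = (1, 0), P = (0, 1), S = (1, 2).
1. B is the midpoint of PG ⇒ B = (0, 1/2)
2. E is the centroid of triangle PBS ⇒ E = (1/3, 7/6)
3. D is the midpoint of SE ⇒ D = (2/3, 19/12)
4. K is the intersection of line SG and line PW ⇒ K = (1/3, 2/3)
5. J is the intersection of line KB and line SD ⇒ J = (-1/3, 1/3)
J = K + t·(B−K) with t = 2, so KJ:JB = t:(1−t) = 2:-1

KJ:JB = -2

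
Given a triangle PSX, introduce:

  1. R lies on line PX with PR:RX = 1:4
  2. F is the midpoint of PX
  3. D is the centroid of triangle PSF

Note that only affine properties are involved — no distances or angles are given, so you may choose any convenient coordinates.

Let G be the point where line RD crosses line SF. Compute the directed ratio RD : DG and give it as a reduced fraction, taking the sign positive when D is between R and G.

RD:DG = 4/5

Set P = (0, 0), S = (1, 0), X = (0, 1); any affine frame gives the same invariant.
1. R lies on line PX with PR:RX = 1:4 ⇒ R = (0, 1/5)
2. F is the midpoint of PX ⇒ F = (0, 1/2)
3. D is the centroid of triangle PSF ⇒ D = (1/3, 1/6)
line RD meets SF at G = (3/4, 1/8)
D = R + t·(G−R) with t = 4/9, so RD:DG = 4/9:5/9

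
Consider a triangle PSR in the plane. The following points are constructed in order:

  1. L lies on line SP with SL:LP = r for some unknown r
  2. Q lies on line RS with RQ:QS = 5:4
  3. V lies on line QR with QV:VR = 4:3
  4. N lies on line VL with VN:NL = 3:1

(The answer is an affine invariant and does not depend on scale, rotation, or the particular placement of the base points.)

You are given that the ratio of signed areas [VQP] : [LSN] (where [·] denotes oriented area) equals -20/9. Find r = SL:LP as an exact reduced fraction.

Choose coordinates P = (0, 0), S = (1, 0), R = (0, 1).
1. With SL:LP = r, write λ = r/(r+1) so L = S + λ·(P−S); L is affine-linear in λ
2. Q lies on line RS with RQ:QS = 5:4 ⇒ Q = (5/9, 4/9)
3. V lies on line QR with QV:VR = 4:3 ⇒ V = (5/21, 16/21)
4. N lies on line VL with VN:NL = 3:1 ⇒ N is an affine combination of earlier points and hence also affine-linear in λ
Every point depending on L is an affine combination of L and λ-independent points, so each such coordinate is linear in λ; the λ² term in each signed area is a multiple of (P−S)×(P−S) = 0, so 2·[VQP] and 2·[LSN] are each linear in λ. Evaluating at λ=0 and λ=1:
  2·[VQP] = -20/63,   2·[LSN] = 4/21·λ
So [VQP]:[LSN] = (-20/63) / (4/21·λ). Setting this equal to -20/9:
  -20/63 = -20/9·(4/21·λ)  ⇒  λ = 3/4
Then r = λ/(1−λ) = (3/4)/(1/4) = 3. Check: with r = 3, L = (1/4, 0) and [VQP]:[LSN] = -20/9 as required.

r = 3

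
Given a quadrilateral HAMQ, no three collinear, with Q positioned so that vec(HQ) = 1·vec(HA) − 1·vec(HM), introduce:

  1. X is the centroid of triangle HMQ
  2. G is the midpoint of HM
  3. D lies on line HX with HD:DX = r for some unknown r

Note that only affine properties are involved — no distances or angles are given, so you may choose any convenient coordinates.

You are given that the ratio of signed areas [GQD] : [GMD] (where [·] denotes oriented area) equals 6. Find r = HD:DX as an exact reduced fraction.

Choose coordinates H = (0, 0), A = (1, 0), M = (0, 1), Q = (1, -1).
1. X is the centroid of triangle HMQ ⇒ X = (1/3, 0)
2. G is the midpoint of HM ⇒ G = (0, 1/2)
3. With HD:DX = r, write λ = r/(r+1) so D = H + λ·(X−H); D is affine-linear in λ
Every point depending on D is an affine combination of D and λ-independent points, so each such coordinate is linear in λ; the λ² term in each signed area is a multiple of (X−H)×(X−H) = 0, so 2·[GQD] and 2·[GMD] are each linear in λ. Evaluating at λ=0 and λ=1:
  2·[GQD] = 1/2·λ − 1/2,   2·[GMD] = -1/6·λ
So [GQD]:[GMD] = (1/2·λ − 1/2) / (-1/6·λ). Setting this equal to 6:
  1/2·λ − 1/2 = 6·(-1/6·λ)  ⇒  λ = 1/3
Then r = λ/(1−λ) = (1/3)/(2/3) = 1/2. Check: with r = 1/2, D = (1/9, 0) and [GQD]:[GMD] = 6 as required.

r = 1/2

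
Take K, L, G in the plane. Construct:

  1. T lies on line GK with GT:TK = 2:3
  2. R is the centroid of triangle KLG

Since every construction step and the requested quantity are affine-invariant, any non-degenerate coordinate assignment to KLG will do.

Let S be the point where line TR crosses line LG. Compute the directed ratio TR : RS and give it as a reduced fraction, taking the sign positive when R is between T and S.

TR:RS = 1/5

Set K = (0, 0), L = (1, 0), G = (0, 1); any affine frame gives the same invariant.
1. T lies on line GK with GT:TK = 2:3 ⇒ T = (0, 3/5)
2. R is the centroid of triangle KLG ⇒ R = (1/3, 1/3)
line TR meets LG at S = (2, -1)
R = T + t·(S−T) with t = 1/6, so TR:RS = 1/6:5/6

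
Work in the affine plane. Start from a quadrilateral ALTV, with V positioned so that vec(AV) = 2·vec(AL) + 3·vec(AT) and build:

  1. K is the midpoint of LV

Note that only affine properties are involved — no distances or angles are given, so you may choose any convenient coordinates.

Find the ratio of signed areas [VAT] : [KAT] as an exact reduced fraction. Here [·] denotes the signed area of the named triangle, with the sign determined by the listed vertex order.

Assign A = (0, 0), L = (1, 0), T = (0, 1), V = (2, 3) — the answer is frame-independent, so this choice is without loss of generality.
1. K is the midpoint of LV ⇒ K = (3/2, 3/2)
2·[VAT] = -2, 2·[KAT] = -3/2
[VAT]:[KAT] = -2:-3/2 = 4/3

[VAT]:[KAT] = 4/3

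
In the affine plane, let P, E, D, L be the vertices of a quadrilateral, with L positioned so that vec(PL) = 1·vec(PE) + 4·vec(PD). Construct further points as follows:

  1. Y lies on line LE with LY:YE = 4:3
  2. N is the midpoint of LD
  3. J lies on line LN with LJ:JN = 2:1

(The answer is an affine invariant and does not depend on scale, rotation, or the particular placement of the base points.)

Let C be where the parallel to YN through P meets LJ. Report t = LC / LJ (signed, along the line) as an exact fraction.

t = 117/32

Set P = (0, 0), E = (1, 0), D = (0, 1), L = (1, 4); any affine frame gives the same invariant.
1. Y lies on line LE with LY:YE = 4:3 ⇒ Y = (1, 12/7)
2. N is the midpoint of LD ⇒ N = (1/2, 5/2)
3. J lies on line LN with LJ:JN = 2:1 ⇒ J = (2/3, 3)
through P parallel to YN: direction (-1/2, 11/14); meets LJ at C = (-7/32, 11/32)
C = L + t·(J−L) with t = 117/32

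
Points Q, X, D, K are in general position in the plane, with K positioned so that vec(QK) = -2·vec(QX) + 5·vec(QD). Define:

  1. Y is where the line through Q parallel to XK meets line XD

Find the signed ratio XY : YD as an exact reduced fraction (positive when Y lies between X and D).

Assign Q = (0, 0), X = (1, 0), D = (0, 1), K = (-2, 5) — the answer is frame-independent, so this choice is without loss of generality.
1. Y is where the line through Q parallel to XK meets line XD ⇒ Y = (-3/2, 5/2)
Y = X + t·(D−X) with t = 5/2, so XY:YD = t:(1−t) = 5/2:-3/2

XY:YD = -5/3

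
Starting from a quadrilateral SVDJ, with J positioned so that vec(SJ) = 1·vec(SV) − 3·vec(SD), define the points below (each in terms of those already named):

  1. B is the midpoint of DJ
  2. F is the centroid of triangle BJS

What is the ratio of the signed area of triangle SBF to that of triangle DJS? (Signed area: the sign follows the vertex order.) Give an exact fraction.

[SBF]:[DJS] = 1/6

Work in coordinates with S = (0, 0), V = (1, 0), D = (0, 1), J = (1, -3).
1. B is the midpoint of DJ ⇒ B = (1/2, -1)
2. F is the centroid of triangle BJS ⇒ F = (1/2, -4/3)
2·[SBF] = -1/6, 2·[DJS] = -1
[SBF]:[DJS] = -1/6:-1 = 1/6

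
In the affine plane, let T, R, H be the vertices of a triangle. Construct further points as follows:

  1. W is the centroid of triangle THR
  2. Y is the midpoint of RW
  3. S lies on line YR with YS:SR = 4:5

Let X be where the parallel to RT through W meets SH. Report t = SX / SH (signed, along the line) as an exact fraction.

Choose coordinates T = (0, 0), R = (1, 0), H = (0, 1).
1. W is the centroid of triangle THR ⇒ W = (1/3, 1/3)
2. Y is the midpoint of RW ⇒ Y = (2/3, 1/6)
3. S lies on line YR with YS:SR = 4:5 ⇒ S = (22/27, 5/54)
through W parallel to RT: direction (-1, 0); meets SH at X = (88/147, 1/3)
X = S + t·(H−S) with t = 13/49

t = 13/49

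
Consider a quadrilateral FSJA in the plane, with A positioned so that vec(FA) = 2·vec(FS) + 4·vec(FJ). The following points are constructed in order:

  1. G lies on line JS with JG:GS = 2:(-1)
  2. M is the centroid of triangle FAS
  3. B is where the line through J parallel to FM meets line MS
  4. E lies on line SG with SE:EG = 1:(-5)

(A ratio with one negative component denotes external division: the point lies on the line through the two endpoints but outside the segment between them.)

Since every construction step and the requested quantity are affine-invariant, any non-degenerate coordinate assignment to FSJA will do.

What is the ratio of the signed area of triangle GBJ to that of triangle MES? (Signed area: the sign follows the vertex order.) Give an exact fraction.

Work in coordinates with F = (0, 0), S = (1, 0), J = (0, 1), A = (2, 4).
1. G lies on line JS with JG:GS = 2:(-1) ⇒ G = (2, -1)
2. M is the centroid of triangle FAS ⇒ M = (1, 4/3)
3. B is where the line through J parallel to FM meets line MS ⇒ B = (1, 7/3)
4. E lies on line SG with SE:EG = 1:(-5) ⇒ E = (3/4, 1/4)
2·[GBJ] = 14/3, 2·[MES] = 1/3
[GBJ]:[MES] = 14/3:1/3 = 14

[GBJ]:[MES] = 14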